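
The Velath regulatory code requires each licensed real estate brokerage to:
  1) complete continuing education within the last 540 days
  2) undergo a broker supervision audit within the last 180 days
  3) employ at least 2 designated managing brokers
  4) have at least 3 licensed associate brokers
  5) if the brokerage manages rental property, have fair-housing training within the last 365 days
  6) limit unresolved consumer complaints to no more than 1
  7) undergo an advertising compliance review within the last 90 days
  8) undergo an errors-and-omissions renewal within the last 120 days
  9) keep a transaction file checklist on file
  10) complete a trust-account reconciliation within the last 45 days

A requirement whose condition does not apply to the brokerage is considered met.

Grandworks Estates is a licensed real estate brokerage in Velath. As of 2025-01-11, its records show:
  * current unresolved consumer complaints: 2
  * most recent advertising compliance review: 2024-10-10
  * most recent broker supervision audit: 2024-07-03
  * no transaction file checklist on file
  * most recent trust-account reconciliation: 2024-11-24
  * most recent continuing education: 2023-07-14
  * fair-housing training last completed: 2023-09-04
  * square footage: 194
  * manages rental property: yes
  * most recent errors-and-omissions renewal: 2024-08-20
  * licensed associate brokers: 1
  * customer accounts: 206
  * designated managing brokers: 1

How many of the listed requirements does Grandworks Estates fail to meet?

10

1. continuing education 547 days ago vs limit 540 → not met
2. broker supervision audit 192 days ago vs limit 180 → not met
3. designated managing brokers 1 < 2 → not met
4. licensed associate brokers 1 < 3 → not met
5. condition 'manages rental property' holds; fair-housing training 495 days ago vs limit 365 → not met
6. unresolved consumer complaints 2 > 1 → not met
7. advertising compliance review 93 days ago vs limit 90 → not met
8. errors-and-omissions renewal 144 days ago vs limit 120 → not met
9. transaction file checklist absent → not met
10. trust-account reconciliation 48 days ago vs limit 45 → not met
Not met: 10 of 10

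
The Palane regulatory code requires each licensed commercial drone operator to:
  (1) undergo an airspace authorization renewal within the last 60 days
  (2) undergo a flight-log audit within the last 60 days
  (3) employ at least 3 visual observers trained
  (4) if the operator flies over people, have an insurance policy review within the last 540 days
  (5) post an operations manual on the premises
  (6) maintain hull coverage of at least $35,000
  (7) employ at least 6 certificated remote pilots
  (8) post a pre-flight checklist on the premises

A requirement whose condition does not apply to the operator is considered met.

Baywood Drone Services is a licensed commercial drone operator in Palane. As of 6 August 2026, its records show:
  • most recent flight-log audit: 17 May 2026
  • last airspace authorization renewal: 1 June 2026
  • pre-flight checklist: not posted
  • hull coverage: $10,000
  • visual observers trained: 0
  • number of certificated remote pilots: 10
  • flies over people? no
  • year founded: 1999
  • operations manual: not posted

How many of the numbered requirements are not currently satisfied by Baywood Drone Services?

6

1. airspace authorization renewal 66 days ago vs limit 60 → not met
2. flight-log audit 81 days ago vs limit 60 → not met
3. visual observers trained 0 < 3 → not met
4. condition 'flies over people' does not hold → requirement n/a → met
5. operations manual absent → not met
6. hull coverage $10,000 < $35,000 → not met
7. certificated remote pilots 10 ≥ 6 → met
8. pre-flight checklist absent → not met
Not met: 6 of 8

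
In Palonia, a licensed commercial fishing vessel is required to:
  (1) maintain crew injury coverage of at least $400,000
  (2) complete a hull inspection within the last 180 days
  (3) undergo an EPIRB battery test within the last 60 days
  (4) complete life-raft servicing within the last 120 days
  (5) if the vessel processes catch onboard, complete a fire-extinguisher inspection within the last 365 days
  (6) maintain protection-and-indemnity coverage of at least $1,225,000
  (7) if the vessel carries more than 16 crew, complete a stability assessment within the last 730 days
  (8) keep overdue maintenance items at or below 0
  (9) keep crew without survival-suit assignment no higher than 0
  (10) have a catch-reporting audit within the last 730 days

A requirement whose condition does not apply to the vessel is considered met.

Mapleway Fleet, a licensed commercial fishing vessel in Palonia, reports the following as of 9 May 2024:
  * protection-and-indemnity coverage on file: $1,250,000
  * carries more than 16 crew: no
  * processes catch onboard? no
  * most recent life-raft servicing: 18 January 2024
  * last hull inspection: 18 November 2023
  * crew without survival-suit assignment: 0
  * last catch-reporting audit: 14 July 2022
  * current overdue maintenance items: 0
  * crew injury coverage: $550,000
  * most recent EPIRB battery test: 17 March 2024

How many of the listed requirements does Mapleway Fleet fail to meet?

0

1. crew injury coverage $550,000 ≥ $400,000 → met
2. hull inspection 173 days ago vs limit 180 → met
3. EPIRB battery test 53 days ago vs limit 60 → met
4. life-raft servicing 112 days ago vs limit 120 → met
5. condition 'processes catch onboard' does not hold → requirement n/a → met
6. protection-and-indemnity coverage $1,250,000 ≥ $1,225,000 → met
7. condition 'carries more than 16 crew' does not hold → requirement n/a → met
8. overdue maintenance items 0 ≤ 0 → met
9. crew without survival-suit assignment 0 ≤ 0 → met
10. catch-reporting audit 665 days ago vs limit 730 → met
Not met: 0 of 10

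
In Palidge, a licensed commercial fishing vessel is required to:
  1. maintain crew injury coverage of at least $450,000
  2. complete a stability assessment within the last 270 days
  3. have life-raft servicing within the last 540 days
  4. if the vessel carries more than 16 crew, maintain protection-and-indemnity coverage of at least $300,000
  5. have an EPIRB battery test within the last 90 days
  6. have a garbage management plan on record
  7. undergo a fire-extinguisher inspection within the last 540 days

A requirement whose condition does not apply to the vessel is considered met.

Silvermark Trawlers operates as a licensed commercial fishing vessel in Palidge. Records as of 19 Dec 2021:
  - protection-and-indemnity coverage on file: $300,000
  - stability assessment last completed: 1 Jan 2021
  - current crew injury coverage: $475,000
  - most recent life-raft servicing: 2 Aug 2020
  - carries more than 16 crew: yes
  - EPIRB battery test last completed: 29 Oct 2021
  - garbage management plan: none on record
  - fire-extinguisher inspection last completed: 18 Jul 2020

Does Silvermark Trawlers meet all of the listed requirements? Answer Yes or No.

No

1. crew injury coverage $475,000 ≥ $450,000 → met
2. stability assessment 352 days ago vs limit 270 → not met
3. life-raft servicing 504 days ago vs limit 540 → met
4. condition 'carries more than 16 crew' holds; protection-and-indemnity coverage $300,000 ≥ $300,000 → met
5. EPIRB battery test 51 days ago vs limit 90 → met
6. garbage management plan absent → not met
7. fire-extinguisher inspection 519 days ago vs limit 540 → met
Not met: 2, 6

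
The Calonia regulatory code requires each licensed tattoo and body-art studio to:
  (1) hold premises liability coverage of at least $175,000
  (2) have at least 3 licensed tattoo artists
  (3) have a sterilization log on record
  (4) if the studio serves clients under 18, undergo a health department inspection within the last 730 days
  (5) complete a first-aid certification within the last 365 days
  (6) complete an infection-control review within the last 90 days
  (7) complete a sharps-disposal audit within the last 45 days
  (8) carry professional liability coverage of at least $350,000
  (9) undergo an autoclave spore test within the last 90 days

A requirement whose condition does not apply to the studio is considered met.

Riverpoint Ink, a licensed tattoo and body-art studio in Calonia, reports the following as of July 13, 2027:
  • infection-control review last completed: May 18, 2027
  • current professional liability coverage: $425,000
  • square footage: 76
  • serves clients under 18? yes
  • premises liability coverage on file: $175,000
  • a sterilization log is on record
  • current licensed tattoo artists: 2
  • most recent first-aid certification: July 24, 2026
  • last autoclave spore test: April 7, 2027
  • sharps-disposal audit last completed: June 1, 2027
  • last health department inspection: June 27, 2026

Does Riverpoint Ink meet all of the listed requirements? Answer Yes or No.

1. premises liability coverage $175,000 ≥ $175,000 → met
2. licensed tattoo artists 2 < 3 → not met
3. sterilization log present → met
4. condition 'serves clients under 18' holds; health department inspection 381 days ago vs limit 730 → met
5. first-aid certification 354 days ago vs limit 365 → met
6. infection-control review 56 days ago vs limit 90 → met
7. sharps-disposal audit 42 days ago vs limit 45 → met
8. professional liability coverage $425,000 ≥ $350,000 → met
9. autoclave spore test 97 days ago vs limit 90 → not met
Not met: 2, 9

No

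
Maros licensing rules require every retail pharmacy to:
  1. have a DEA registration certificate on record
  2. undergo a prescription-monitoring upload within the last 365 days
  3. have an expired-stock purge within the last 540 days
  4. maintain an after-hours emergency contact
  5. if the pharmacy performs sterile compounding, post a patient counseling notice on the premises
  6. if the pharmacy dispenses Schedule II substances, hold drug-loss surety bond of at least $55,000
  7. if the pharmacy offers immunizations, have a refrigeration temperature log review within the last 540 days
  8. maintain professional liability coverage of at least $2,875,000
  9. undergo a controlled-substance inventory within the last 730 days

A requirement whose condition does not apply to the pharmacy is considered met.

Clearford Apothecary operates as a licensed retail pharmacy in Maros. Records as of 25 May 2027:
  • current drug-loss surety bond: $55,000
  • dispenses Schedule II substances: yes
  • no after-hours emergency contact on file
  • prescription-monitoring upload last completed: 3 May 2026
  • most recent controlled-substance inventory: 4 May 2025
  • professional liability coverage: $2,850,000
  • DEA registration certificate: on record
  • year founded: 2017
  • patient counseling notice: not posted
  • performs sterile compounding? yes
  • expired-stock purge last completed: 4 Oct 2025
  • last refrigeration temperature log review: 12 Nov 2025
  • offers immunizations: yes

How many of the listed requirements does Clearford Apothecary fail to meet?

7

1. DEA registration certificate present → met
2. prescription-monitoring upload 387 days ago vs limit 365 → not met
3. expired-stock purge 598 days ago vs limit 540 → not met
4. after-hours emergency contact absent → not met
5. condition 'performs sterile compounding' holds; patient counseling notice absent → not met
6. condition 'dispenses Schedule II substances' holds; drug-loss surety bond $55,000 ≥ $55,000 → met
7. condition 'offers immunizations' holds; refrigeration temperature log review 559 days ago vs limit 540 → not met
8. professional liability coverage $2,850,000 < $2,875,000 → not met
9. controlled-substance inventory 751 days ago vs limit 730 → not met
Not met: 7 of 9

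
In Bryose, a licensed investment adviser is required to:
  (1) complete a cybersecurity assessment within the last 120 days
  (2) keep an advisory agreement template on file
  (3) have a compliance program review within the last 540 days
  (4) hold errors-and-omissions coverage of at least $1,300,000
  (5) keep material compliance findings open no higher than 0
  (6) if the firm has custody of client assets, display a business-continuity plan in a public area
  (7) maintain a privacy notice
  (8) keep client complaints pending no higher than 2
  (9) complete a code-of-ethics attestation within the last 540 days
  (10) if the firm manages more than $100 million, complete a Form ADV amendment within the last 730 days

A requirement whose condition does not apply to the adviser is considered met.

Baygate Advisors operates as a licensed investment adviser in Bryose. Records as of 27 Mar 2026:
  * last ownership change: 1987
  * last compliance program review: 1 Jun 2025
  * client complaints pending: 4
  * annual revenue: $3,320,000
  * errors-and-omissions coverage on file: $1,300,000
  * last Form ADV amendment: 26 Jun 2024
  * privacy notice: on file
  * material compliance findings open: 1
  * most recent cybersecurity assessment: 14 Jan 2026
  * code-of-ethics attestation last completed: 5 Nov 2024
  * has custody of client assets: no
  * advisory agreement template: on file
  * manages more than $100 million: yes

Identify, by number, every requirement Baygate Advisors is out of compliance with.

5, 8

1. cybersecurity assessment 72 days ago vs limit 120 → met
2. advisory agreement template present → met
3. compliance program review 299 days ago vs limit 540 → met
4. errors-and-omissions coverage $1,300,000 ≥ $1,300,000 → met
5. material compliance findings open 1 > 0 → not met
6. condition 'has custody of client assets' does not hold → requirement n/a → met
7. privacy notice present → met
8. client complaints pending 4 > 2 → not met
9. code-of-ethics attestation 507 days ago vs limit 540 → met
10. condition 'manages more than $100 million' holds; Form ADV amendment 639 days ago vs limit 730 → met
Not met: 5, 8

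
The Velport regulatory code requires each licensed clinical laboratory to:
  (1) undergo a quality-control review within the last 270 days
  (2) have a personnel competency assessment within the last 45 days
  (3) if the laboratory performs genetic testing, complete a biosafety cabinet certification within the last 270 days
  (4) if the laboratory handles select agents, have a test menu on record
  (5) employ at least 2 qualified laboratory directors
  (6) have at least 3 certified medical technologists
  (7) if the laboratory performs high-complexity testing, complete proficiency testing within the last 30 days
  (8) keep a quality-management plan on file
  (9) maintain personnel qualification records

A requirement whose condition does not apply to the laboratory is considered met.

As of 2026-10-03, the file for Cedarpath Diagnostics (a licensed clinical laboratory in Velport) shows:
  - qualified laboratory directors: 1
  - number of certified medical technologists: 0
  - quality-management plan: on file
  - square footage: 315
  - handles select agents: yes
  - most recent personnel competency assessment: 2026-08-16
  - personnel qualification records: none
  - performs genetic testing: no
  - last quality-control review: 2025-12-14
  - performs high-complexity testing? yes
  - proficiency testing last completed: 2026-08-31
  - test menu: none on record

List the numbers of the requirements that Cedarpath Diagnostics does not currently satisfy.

1. quality-control review 293 days ago vs limit 270 → not met
2. personnel competency assessment 48 days ago vs limit 45 → not met
3. condition 'performs genetic testing' does not hold → requirement n/a → met
4. condition 'handles select agents' holds; test menu absent → not met
5. qualified laboratory directors 1 < 2 → not met
6. certified medical technologists 0 < 3 → not met
7. condition 'performs high-complexity testing' holds; proficiency testing 33 days ago vs limit 30 → not met
8. quality-management plan present → met
9. personnel qualification records absent → not met
Not met: 1, 2, 4, 5, 6, 7, 9

1, 2, 4, 5, 6, 7, 9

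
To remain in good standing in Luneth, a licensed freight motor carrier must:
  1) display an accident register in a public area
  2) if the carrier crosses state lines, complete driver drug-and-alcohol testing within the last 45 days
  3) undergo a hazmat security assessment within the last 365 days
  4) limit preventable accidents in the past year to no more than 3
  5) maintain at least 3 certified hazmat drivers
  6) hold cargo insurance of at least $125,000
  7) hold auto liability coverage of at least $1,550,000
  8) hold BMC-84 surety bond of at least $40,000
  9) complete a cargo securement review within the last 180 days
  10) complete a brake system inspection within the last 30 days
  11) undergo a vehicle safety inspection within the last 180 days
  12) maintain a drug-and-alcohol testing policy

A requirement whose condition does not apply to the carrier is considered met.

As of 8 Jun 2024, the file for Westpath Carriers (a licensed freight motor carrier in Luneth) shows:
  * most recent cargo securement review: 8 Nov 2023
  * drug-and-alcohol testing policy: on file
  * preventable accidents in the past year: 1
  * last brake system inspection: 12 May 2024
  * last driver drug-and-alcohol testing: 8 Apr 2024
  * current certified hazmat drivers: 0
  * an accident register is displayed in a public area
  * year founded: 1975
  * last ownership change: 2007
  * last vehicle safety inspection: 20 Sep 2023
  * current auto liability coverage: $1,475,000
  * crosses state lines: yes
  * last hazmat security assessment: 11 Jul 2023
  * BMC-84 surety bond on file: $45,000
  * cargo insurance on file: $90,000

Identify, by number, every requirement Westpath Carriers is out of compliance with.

2, 5, 6, 7, 9, 11

1. accident register present → met
2. condition 'crosses state lines' holds; driver drug-and-alcohol testing 61 days ago vs limit 45 → not met
3. hazmat security assessment 333 days ago vs limit 365 → met
4. preventable accidents in the past year 1 ≤ 3 → met
5. certified hazmat drivers 0 < 3 → not met
6. cargo insurance $90,000 < $125,000 → not met
7. auto liability coverage $1,475,000 < $1,550,000 → not met
8. BMC-84 surety bond $45,000 ≥ $40,000 → met
9. cargo securement review 213 days ago vs limit 180 → not met
10. brake system inspection 27 days ago vs limit 30 → met
11. vehicle safety inspection 262 days ago vs limit 180 → not met
12. drug-and-alcohol testing policy present → met
Not met: 2, 5, 6, 7, 9, 11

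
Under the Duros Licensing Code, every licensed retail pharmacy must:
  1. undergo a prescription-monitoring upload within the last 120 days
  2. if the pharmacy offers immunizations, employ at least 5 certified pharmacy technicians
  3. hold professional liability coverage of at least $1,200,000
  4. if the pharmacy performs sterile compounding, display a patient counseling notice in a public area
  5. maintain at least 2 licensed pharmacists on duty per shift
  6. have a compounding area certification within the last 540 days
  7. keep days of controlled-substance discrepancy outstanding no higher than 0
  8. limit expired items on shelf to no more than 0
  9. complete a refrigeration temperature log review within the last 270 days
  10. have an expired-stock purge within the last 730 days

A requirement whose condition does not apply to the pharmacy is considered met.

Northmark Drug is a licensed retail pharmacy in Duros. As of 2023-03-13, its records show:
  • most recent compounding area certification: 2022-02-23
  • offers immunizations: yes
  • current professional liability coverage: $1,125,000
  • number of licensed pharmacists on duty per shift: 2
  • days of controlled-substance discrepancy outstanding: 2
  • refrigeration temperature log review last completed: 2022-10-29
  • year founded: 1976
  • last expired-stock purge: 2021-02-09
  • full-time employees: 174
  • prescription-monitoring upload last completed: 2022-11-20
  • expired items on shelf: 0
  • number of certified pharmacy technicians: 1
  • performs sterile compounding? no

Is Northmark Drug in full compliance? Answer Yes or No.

No

1. prescription-monitoring upload 113 days ago vs limit 120 → met
2. condition 'offers immunizations' holds; certified pharmacy technicians 1 < 5 → not met
3. professional liability coverage $1,125,000 < $1,200,000 → not met
4. condition 'performs sterile compounding' does not hold → requirement n/a → met
5. licensed pharmacists on duty per shift 2 ≥ 2 → met
6. compounding area certification 383 days ago vs limit 540 → met
7. days of controlled-substance discrepancy outstanding 2 > 0 → not met
8. expired items on shelf 0 ≤ 0 → met
9. refrigeration temperature log review 135 days ago vs limit 270 → met
10. expired-stock purge 762 days ago vs limit 730 → not met
Not met: 2, 3, 7, 10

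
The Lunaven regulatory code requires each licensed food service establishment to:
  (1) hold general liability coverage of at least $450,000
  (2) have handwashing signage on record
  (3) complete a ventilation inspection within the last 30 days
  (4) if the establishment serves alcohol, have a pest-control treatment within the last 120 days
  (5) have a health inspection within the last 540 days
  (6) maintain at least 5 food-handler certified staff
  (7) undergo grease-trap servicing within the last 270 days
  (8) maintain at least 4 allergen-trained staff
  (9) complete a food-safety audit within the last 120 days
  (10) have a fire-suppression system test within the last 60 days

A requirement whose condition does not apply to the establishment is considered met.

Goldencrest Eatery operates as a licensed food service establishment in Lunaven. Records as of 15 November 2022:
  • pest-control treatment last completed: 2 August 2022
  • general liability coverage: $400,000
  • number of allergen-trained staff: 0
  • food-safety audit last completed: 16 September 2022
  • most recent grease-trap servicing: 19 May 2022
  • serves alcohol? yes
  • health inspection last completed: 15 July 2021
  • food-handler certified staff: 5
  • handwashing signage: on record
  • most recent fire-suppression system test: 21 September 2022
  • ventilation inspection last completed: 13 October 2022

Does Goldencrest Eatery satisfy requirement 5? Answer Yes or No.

Yes

5. health inspection 488 days ago vs limit 540 → met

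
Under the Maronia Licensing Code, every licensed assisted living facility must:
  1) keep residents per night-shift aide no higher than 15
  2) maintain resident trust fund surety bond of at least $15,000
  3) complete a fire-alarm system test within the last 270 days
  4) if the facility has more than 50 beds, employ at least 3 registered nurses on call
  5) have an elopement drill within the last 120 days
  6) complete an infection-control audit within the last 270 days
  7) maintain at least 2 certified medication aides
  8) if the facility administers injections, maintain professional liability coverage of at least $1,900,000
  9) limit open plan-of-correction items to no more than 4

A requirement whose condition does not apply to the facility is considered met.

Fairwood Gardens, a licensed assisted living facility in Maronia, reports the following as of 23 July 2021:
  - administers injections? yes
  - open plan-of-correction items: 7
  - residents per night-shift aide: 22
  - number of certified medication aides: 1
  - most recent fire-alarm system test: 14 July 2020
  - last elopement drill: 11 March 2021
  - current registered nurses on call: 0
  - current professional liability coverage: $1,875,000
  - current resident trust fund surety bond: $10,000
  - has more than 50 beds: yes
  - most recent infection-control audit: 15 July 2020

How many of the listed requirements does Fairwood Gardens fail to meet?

1. residents per night-shift aide 22 > 15 → not met
2. resident trust fund surety bond $10,000 < $15,000 → not met
3. fire-alarm system test 374 days ago vs limit 270 → not met
4. condition 'has more than 50 beds' holds; registered nurses on call 0 < 3 → not met
5. elopement drill 134 days ago vs limit 120 → not met
6. infection-control audit 373 days ago vs limit 270 → not met
7. certified medication aides 1 < 2 → not met
8. condition 'administers injections' holds; professional liability coverage $1,875,000 < $1,900,000 → not met
9. open plan-of-correction items 7 > 4 → not met
Not met: 9 of 9

9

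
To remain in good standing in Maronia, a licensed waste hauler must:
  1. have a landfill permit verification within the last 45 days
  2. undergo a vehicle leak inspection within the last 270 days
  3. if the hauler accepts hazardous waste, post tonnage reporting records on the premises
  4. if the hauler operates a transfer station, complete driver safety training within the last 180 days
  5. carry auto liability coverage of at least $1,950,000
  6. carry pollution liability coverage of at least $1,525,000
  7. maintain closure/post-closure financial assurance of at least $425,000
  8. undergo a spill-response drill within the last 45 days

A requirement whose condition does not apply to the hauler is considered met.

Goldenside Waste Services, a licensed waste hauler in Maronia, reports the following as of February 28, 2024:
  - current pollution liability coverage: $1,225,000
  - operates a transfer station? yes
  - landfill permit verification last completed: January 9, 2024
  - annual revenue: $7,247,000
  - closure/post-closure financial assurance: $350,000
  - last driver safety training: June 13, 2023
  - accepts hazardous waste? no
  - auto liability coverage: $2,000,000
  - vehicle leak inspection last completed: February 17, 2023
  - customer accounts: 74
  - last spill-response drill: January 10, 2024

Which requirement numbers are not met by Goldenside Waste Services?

1. landfill permit verification 50 days ago vs limit 45 → not met
2. vehicle leak inspection 376 days ago vs limit 270 → not met
3. condition 'accepts hazardous waste' does not hold → requirement n/a → met
4. condition 'operates a transfer station' holds; driver safety training 260 days ago vs limit 180 → not met
5. auto liability coverage $2,000,000 ≥ $1,950,000 → met
6. pollution liability coverage $1,225,000 < $1,525,000 → not met
7. closure/post-closure financial assurance $350,000 < $425,000 → not met
8. spill-response drill 49 days ago vs limit 45 → not met
Not met: 1, 2, 4, 6, 7, 8

1, 2, 4, 6, 7, 8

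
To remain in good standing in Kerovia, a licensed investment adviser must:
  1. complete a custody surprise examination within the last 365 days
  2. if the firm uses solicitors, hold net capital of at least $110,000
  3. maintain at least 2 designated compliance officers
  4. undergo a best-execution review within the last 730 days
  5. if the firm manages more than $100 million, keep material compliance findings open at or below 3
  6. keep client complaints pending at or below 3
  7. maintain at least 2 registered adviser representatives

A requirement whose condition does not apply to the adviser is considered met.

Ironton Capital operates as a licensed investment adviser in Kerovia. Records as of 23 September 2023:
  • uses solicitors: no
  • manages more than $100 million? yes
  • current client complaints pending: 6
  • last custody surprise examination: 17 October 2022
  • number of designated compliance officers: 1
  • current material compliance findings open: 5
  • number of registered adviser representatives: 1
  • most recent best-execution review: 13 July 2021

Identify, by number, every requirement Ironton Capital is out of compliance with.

1. custody surprise examination 341 days ago vs limit 365 → met
2. condition 'uses solicitors' does not hold → requirement n/a → met
3. designated compliance officers 1 < 2 → not met
4. best-execution review 802 days ago vs limit 730 → not met
5. condition 'manages more than $100 million' holds; material compliance findings open 5 > 3 → not met
6. client complaints pending 6 > 3 → not met
7. registered adviser representatives 1 < 2 → not met
Not met: 3, 4, 5, 6, 7

3, 4, 5, 6, 7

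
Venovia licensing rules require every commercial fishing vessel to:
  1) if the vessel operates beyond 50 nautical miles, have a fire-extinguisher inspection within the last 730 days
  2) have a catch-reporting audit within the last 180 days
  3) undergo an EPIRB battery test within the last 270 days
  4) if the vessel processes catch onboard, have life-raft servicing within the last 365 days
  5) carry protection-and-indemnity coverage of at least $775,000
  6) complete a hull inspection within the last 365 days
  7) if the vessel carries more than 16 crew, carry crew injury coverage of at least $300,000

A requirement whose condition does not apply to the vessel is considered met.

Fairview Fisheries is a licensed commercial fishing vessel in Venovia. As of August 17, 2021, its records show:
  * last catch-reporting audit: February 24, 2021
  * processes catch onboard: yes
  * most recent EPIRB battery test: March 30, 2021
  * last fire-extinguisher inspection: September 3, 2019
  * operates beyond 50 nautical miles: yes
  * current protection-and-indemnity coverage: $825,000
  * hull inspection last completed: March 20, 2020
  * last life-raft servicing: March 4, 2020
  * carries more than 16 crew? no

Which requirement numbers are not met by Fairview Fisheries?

4, 6

1. condition 'operates beyond 50 nautical miles' holds; fire-extinguisher inspection 714 days ago vs limit 730 → met
2. catch-reporting audit 174 days ago vs limit 180 → met
3. EPIRB battery test 140 days ago vs limit 270 → met
4. condition 'processes catch onboard' holds; life-raft servicing 531 days ago vs limit 365 → not met
5. protection-and-indemnity coverage $825,000 ≥ $775,000 → met
6. hull inspection 515 days ago vs limit 365 → not met
7. condition 'carries more than 16 crew' does not hold → requirement n/a → met
Not met: 4, 6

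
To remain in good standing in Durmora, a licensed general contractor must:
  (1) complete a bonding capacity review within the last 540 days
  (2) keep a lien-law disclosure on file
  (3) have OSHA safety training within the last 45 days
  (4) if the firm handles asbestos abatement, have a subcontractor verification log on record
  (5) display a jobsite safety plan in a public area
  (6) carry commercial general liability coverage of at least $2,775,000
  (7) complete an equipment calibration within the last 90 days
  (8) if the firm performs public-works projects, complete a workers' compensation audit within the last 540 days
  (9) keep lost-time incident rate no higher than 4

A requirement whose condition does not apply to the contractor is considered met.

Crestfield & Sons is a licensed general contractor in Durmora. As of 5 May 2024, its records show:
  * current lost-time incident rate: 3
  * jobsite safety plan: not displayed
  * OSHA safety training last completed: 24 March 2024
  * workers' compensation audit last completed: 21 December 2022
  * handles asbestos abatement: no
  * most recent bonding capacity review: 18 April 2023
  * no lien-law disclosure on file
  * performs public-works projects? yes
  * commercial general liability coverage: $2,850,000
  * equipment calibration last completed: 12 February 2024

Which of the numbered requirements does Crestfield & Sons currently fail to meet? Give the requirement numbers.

1. bonding capacity review 383 days ago vs limit 540 → met
2. lien-law disclosure absent → not met
3. OSHA safety training 42 days ago vs limit 45 → met
4. condition 'handles asbestos abatement' does not hold → requirement n/a → met
5. jobsite safety plan absent → not met
6. commercial general liability coverage $2,850,000 ≥ $2,775,000 → met
7. equipment calibration 83 days ago vs limit 90 → met
8. condition 'performs public-works projects' holds; workers' compensation audit 501 days ago vs limit 540 → met
9. lost-time incident rate 3 ≤ 4 → met
Not met: 2, 5

2, 5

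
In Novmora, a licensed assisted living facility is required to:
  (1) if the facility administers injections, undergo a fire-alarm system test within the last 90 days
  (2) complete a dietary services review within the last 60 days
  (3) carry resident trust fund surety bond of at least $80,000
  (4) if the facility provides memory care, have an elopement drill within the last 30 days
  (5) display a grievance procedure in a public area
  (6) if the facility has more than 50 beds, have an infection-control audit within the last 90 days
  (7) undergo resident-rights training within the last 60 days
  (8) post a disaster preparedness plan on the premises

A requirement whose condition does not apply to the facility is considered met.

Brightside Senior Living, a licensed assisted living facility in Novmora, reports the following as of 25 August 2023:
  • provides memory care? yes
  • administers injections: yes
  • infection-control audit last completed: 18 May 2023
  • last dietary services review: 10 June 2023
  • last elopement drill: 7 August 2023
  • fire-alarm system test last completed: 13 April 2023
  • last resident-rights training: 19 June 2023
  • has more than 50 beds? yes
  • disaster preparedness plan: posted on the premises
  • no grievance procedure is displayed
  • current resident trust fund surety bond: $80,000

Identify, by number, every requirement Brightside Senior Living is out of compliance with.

1. condition 'administers injections' holds; fire-alarm system test 134 days ago vs limit 90 → not met
2. dietary services review 76 days ago vs limit 60 → not met
3. resident trust fund surety bond $80,000 ≥ $80,000 → met
4. condition 'provides memory care' holds; elopement drill 18 days ago vs limit 30 → met
5. grievance procedure absent → not met
6. condition 'has more than 50 beds' holds; infection-control audit 99 days ago vs limit 90 → not met
7. resident-rights training 67 days ago vs limit 60 → not met
8. disaster preparedness plan present → met
Not met: 1, 2, 5, 6, 7

1, 2, 5, 6, 7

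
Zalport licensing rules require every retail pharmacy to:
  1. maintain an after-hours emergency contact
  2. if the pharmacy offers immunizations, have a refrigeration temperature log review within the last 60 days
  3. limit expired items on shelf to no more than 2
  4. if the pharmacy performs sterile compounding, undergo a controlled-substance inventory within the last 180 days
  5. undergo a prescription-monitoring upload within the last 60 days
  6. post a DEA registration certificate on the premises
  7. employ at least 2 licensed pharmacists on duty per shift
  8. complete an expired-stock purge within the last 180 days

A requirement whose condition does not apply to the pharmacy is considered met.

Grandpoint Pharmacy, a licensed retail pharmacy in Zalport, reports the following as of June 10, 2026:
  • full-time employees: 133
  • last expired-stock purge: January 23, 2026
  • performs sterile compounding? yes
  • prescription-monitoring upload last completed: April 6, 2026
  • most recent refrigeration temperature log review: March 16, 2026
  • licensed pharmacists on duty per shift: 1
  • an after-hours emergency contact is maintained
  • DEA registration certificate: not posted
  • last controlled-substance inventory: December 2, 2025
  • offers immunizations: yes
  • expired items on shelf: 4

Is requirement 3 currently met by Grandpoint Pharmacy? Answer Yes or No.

3. expired items on shelf 4 > 2 → not met

No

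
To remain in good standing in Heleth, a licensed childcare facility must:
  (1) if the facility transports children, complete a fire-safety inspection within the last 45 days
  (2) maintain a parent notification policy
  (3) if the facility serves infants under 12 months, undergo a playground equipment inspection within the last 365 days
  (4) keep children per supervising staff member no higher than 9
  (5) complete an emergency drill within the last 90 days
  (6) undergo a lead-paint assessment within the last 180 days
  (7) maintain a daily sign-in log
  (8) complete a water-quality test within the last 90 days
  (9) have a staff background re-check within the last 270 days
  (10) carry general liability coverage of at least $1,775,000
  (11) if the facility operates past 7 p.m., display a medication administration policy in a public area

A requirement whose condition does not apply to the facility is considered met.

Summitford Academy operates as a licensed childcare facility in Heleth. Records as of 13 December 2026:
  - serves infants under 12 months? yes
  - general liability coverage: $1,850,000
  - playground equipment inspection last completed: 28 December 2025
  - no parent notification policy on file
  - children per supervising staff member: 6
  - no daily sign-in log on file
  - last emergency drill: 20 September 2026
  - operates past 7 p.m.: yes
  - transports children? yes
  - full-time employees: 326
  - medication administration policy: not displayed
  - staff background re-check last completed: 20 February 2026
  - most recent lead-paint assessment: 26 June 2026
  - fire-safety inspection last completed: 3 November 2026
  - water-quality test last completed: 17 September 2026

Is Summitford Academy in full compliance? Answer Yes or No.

No

1. condition 'transports children' holds; fire-safety inspection 40 days ago vs limit 45 → met
2. parent notification policy absent → not met
3. condition 'serves infants under 12 months' holds; playground equipment inspection 350 days ago vs limit 365 → met
4. children per supervising staff member 6 ≤ 9 → met
5. emergency drill 84 days ago vs limit 90 → met
6. lead-paint assessment 170 days ago vs limit 180 → met
7. daily sign-in log absent → not met
8. water-quality test 87 days ago vs limit 90 → met
9. staff background re-check 296 days ago vs limit 270 → not met
10. general liability coverage $1,850,000 ≥ $1,775,000 → met
11. condition 'operates past 7 p.m.' holds; medication administration policy absent → not met
Not met: 2, 7, 9, 11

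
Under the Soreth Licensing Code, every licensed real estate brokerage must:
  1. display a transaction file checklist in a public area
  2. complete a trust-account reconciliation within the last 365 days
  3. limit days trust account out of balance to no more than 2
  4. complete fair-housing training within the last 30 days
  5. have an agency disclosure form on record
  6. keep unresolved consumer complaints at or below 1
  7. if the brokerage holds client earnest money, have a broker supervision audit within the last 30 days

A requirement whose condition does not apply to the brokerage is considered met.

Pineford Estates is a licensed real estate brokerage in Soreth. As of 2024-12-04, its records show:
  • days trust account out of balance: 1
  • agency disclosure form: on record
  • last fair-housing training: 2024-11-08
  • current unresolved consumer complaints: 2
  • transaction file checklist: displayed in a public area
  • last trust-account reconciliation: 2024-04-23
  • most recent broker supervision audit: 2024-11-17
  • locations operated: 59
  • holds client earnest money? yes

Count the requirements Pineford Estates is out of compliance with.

1. transaction file checklist present → met
2. trust-account reconciliation 225 days ago vs limit 365 → met
3. days trust account out of balance 1 ≤ 2 → met
4. fair-housing training 26 days ago vs limit 30 → met
5. agency disclosure form present → met
6. unresolved consumer complaints 2 > 1 → not met
7. condition 'holds client earnest money' holds; broker supervision audit 17 days ago vs limit 30 → met
Not met: 1 of 7

1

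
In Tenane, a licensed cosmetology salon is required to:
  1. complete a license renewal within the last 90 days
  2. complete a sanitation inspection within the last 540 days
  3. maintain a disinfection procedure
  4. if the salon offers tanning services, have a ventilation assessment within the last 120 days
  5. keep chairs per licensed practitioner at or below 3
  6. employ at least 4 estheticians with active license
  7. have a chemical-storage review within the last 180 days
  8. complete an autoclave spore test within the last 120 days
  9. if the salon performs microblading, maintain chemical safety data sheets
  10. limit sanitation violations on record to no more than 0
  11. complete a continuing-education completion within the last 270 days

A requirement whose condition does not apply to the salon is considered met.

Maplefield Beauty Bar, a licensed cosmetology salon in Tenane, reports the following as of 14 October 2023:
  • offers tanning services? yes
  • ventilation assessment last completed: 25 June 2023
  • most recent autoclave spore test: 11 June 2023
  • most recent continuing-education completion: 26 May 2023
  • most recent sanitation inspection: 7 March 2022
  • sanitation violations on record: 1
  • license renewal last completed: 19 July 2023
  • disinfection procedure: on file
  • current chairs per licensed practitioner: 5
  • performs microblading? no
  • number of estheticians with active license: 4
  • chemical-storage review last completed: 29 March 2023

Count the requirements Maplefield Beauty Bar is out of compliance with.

5

1. license renewal 87 days ago vs limit 90 → met
2. sanitation inspection 586 days ago vs limit 540 → not met
3. disinfection procedure present → met
4. condition 'offers tanning services' holds; ventilation assessment 111 days ago vs limit 120 → met
5. chairs per licensed practitioner 5 > 3 → not met
6. estheticians with active license 4 ≥ 4 → met
7. chemical-storage review 199 days ago vs limit 180 → not met
8. autoclave spore test 125 days ago vs limit 120 → not met
9. condition 'performs microblading' does not hold → requirement n/a → met
10. sanitation violations on record 1 > 0 → not met
11. continuing-education completion 141 days ago vs limit 270 → met
Not met: 5 of 11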